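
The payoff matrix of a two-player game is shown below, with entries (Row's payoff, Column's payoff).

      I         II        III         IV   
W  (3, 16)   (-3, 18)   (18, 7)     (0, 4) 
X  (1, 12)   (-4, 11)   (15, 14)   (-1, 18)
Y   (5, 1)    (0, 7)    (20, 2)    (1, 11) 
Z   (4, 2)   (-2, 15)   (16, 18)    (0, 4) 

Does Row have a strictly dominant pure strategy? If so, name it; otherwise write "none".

Y vs W: I: 5>3, II: 0>-3, III: 20>18, IV: 1>0.
Y vs X: I: 5>1, II: 0>-4, III: 20>15, IV: 1>-1.
Y vs Z: I: 5>4, II: 0>-2, III: 20>16, IV: 1>0.
Y strictly beats every other strategy against every opponent action, so it is strictly dominant.

Y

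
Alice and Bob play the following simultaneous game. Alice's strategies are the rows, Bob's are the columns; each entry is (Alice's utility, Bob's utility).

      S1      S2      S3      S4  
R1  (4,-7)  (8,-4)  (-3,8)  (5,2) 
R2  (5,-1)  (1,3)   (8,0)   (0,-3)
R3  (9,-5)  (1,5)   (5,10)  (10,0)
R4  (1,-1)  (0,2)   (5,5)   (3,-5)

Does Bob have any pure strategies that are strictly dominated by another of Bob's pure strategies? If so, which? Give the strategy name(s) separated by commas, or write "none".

S1, S4

S1 is strictly dominated by S2 (R1: -4>-7, R2: 3>-1, R3: 5>-5, R4: 2>-1).
S2: no other strategy beats it everywhere (S1 at R1 (-4>-7); S3 at R2 (3>0); S4 at R2 (3>-3)).
Nothing dominates S3: S1 at R1 (8>-7); S2 at R1 (8>-4); S4 at R1 (8>2).
S4: dominated, since S3 does at least as well everywhere (R1: 8>2, R2: 0>-3, R3: 10>0, R4: 5>-5).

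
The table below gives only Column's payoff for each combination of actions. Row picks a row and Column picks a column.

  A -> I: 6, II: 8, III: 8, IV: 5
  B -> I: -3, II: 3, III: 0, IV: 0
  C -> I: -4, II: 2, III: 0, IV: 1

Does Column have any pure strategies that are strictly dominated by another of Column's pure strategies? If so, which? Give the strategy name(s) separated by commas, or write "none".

I, IV

II strictly dominates I — A: 8>6, B: 3>-3, C: 2>-4.
II: no other strategy beats it everywhere (I at A (8>6); III at A (8=8); IV at A (8>5)).
III: no other strategy beats it everywhere (I at A (8>6); II at A (8=8); IV at A (8>5)).
IV: dominated, since II does at least as well everywhere (A: 8>5, B: 3>0, C: 2>1).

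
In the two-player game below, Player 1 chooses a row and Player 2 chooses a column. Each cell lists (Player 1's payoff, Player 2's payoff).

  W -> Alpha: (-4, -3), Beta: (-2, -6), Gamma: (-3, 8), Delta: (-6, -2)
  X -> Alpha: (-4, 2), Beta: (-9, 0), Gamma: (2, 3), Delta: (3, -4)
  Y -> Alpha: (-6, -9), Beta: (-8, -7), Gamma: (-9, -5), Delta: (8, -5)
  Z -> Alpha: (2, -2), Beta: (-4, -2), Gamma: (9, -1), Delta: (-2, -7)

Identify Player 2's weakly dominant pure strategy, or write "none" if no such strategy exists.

Gamma

Gamma vs Alpha: W: 8>-3, X: 3>2, Y: -5>-9, Z: -1>-2.
Gamma vs Beta: W: 8>-6, X: 3>0, Y: -5>-7, Z: -1>-2.
Gamma vs Delta: W: 8>-2, X: 3>-4, Y: -5=-5, Z: -1>-7.
Gamma is at least as good as every other strategy against every opponent action, so it is weakly dominant.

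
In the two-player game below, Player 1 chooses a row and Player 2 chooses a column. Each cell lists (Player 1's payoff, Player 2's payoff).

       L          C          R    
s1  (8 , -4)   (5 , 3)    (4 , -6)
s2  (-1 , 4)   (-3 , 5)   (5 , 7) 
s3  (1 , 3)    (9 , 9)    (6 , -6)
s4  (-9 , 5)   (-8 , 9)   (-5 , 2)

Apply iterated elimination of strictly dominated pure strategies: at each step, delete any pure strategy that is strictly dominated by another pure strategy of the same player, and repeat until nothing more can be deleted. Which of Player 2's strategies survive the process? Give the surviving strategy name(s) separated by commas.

Player 1's strategy s2 is strictly dominated by s3 (L: 1>-1, C: 9>-3, R: 6>5) and is removed.
Player 1's strategy s4 is strictly dominated by s1 (L: 8>-9, C: 5>-8, R: 4>-5) and is removed.
For Player 2, C strictly dominates L on the remaining rows (s1: 3>-4, s3: 9>3); eliminate L.
For Player 1, s3 strictly dominates s1 on the remaining columns (C: 9>5, R: 6>4); eliminate s1.
Column R is eliminated: C beats it against every remaining row (s3: 9>-6).
Among the remaining strategies, none is strictly dominated by another pure strategy of the same player, so the elimination stops.
Surviving strategies — Player 1: {s3}; Player 2: {C}.

C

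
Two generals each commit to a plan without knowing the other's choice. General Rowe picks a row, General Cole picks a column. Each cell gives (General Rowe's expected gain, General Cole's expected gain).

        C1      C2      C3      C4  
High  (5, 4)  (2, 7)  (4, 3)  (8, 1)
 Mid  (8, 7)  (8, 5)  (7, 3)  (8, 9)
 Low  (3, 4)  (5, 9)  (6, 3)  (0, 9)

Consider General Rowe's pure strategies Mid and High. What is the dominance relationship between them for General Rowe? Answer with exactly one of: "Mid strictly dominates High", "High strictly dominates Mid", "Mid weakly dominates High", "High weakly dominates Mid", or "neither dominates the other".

Compare Mid to High across each choice by General Cole: C1: 8>5, C2: 8>2, C3: 7>4, C4: 8=8.
Mid is at least as good everywhere and strictly better somewhere (tied only at C4), so Mid weakly but not strictly dominates High.

Mid weakly dominates High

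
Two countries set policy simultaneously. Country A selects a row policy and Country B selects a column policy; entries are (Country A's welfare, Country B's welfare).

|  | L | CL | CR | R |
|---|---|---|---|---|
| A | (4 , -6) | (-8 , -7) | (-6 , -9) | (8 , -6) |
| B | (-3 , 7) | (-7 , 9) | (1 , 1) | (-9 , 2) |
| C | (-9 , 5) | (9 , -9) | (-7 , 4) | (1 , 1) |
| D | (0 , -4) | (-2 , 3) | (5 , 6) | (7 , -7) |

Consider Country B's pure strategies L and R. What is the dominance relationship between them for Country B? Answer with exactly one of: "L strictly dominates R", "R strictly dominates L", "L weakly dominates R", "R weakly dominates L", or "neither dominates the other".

L's payoffs vs R's, by Country A's action — A: -6=-6, B: 7>2, C: 5>1, D: -4>-7.
L is at least as good everywhere and strictly better somewhere (tied only at A), so L weakly but not strictly dominates R.

L weakly dominates R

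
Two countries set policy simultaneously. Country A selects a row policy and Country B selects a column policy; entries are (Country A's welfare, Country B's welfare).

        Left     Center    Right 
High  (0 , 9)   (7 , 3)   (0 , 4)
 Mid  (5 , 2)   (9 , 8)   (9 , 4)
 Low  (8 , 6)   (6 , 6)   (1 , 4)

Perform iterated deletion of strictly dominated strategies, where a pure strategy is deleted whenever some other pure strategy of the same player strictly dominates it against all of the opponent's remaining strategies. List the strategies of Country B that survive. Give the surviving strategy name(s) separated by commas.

Left, Center

For Country A, Mid strictly dominates High on the remaining columns (Left: 5>0, Center: 9>7, Right: 9>0); eliminate High.
For Country B, Center strictly dominates Right on the remaining rows (Mid: 8>4, Low: 6>4); eliminate Right.
Among the remaining strategies, none is strictly dominated by another pure strategy of the same player, so the elimination stops.
Surviving strategies — Country A: {Mid, Low}; Country B: {Left, Center}.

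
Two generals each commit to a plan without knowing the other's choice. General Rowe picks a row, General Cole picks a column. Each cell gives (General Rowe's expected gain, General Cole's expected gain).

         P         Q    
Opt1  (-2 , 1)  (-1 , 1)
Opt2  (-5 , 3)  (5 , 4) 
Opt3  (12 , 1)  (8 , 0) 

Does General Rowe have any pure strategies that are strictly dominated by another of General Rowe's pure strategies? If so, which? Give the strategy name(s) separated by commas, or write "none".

Opt1, Opt2

Opt1: dominated, since Opt3 does at least as well everywhere (P: 12>-2, Q: 8>-1).
Opt2: dominated, since Opt3 does at least as well everywhere (P: 12>-5, Q: 8>5).
Nothing dominates Opt3: Opt1 at P (12>-2); Opt2 at P (12>-5).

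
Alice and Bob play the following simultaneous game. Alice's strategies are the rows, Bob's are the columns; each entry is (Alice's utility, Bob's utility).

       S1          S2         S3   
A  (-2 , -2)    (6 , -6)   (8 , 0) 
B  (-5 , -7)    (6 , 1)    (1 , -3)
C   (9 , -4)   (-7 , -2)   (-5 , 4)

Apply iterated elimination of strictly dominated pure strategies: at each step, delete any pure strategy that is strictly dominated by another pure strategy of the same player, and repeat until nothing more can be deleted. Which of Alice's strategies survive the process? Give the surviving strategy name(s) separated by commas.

Bob's strategy S1 is strictly dominated by S3 (A: 0>-2, B: -3>-7, C: 4>-4) and is removed.
Alice's strategy C is strictly dominated by A (S2: 6>-7, S3: 8>-5) and is removed.
Among the remaining strategies, none is strictly dominated by another pure strategy of the same player, so the elimination stops.
Surviving strategies — Alice: {A, B}; Bob: {S2, S3}.

A, B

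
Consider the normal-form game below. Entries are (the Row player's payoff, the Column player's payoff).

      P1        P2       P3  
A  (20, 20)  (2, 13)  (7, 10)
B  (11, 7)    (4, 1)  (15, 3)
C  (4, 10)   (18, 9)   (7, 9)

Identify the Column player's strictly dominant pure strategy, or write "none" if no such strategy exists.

P1 vs P2: A: 20>13, B: 7>1, C: 10>9.
P1 vs P3: A: 20>10, B: 7>3, C: 10>9.
P1 strictly beats every other strategy against every opponent action, so it is strictly dominant.

P1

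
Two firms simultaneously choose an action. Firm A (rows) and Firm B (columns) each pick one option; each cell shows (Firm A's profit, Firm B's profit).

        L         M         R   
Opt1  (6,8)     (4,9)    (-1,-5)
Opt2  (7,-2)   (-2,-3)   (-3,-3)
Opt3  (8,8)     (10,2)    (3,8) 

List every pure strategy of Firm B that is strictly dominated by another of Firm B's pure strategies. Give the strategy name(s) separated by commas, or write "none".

none

L: no other strategy beats it everywhere (M at Opt2 (-2>-3); R at Opt1 (8>-5)).
M: no other strategy beats it everywhere (L at Opt1 (9>8); R at Opt1 (9>-5)).
Nothing dominates R: L at Opt3 (8=8); M at Opt2 (-3=-3).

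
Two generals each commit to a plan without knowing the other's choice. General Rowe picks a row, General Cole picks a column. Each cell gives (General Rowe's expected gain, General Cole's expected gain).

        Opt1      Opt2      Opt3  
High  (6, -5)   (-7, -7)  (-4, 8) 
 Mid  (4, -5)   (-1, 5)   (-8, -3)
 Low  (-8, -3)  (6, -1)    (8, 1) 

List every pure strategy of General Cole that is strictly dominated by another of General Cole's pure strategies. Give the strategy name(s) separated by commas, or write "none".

Opt1

Opt1: dominated, since Opt3 does at least as well everywhere (High: 8>-5, Mid: -3>-5, Low: 1>-3).
Nothing dominates Opt2: Opt1 at Mid (5>-5); Opt3 at Mid (5>-3).
Opt3 is not dominated — it holds its own against Opt1 at High (8>-5); Opt2 at High (8>-7).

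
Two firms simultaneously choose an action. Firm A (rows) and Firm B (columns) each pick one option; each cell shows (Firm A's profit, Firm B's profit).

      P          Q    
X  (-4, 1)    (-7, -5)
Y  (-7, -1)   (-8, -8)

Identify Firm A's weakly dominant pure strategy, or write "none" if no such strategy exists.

X vs Y: P: -4>-7, Q: -7>-8.
X is at least as good as every other strategy against every opponent action, so it is weakly dominant.

X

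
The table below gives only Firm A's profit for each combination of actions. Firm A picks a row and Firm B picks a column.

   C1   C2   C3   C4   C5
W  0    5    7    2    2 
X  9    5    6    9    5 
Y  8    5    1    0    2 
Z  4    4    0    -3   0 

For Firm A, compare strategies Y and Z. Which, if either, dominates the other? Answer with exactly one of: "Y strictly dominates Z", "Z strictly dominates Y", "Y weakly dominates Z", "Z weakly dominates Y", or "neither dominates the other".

Y's payoffs vs Z's, by Firm B's action — C1: 8>4, C2: 5>4, C3: 1>0, C4: 0>-3, C5: 2>0.
Y gives a strictly higher payoff against each opponent action, so Y strictly dominates Z.

Y strictly dominates Z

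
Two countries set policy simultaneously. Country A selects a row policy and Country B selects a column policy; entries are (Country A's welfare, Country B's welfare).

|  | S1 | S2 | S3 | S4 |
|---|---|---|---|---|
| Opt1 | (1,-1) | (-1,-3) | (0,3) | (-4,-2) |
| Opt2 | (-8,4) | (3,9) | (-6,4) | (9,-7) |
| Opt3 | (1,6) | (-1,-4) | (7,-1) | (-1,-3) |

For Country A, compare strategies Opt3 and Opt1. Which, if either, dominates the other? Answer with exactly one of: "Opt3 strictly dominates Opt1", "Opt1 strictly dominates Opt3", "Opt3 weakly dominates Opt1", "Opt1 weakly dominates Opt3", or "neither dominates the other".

Opt3's payoffs vs Opt1's, by Country B's action — S1: 1=1, S2: -1=-1, S3: 7>0, S4: -1>-4.
Opt3 is at least as good everywhere and strictly better somewhere (tied only at S1, S2), so Opt3 weakly but not strictly dominates Opt1.

Opt3 weakly dominates Opt1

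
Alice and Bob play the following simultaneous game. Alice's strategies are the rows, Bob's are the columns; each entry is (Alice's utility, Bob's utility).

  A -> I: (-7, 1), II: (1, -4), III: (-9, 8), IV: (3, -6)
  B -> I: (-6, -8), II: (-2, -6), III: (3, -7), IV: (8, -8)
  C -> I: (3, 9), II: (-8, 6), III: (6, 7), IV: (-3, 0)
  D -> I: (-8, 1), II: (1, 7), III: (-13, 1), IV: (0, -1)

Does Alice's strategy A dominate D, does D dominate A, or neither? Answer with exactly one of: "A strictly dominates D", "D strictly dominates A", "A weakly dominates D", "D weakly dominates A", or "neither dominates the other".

Compare A to D across every action of Bob: I: -7>-8, II: 1=1, III: -9>-13, IV: 3>0.
A is at least as good everywhere and strictly better somewhere (tied only at II), so A weakly but not strictly dominates D.

A weakly dominates D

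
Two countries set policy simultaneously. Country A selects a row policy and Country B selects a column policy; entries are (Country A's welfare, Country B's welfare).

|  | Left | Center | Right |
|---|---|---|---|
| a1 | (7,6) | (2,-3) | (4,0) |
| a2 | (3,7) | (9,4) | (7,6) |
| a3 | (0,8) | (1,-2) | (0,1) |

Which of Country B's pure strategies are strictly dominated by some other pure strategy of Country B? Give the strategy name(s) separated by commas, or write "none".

Left: no other strategy beats it everywhere (Center at a1 (6>-3); Right at a1 (6>0)).
Center: dominated, since Left does at least as well everywhere (a1: 6>-3, a2: 7>4, a3: 8>-2).
Right: dominated, since Left does at least as well everywhere (a1: 6>0, a2: 7>6, a3: 8>1).

Center, Right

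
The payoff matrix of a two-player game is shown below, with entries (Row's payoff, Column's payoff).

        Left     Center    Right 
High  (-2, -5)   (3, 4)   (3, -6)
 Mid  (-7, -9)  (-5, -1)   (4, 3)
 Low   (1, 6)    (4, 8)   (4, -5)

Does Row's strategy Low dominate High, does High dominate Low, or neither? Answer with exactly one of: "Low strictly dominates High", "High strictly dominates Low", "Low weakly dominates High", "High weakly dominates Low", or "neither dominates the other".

Compare Low to High across each choice by Column: Left: 1>-2, Center: 4>3, Right: 4>3.
Low gives a strictly higher payoff against each choice by Column, so Low strictly dominates High.

Low strictly dominates High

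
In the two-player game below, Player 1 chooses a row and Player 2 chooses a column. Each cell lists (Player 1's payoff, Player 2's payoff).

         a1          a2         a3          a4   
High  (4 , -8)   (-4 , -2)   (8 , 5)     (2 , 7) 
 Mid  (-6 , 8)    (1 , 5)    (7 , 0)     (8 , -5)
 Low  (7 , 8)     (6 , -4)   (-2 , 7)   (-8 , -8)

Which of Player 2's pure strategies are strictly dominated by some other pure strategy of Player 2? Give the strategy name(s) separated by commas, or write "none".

a1: no other strategy beats it everywhere (a2 at Mid (8>5); a3 at Mid (8>0); a4 at Mid (8>-5)).
a2: no other strategy beats it everywhere (a1 at High (-2>-8); a3 at Mid (5>0); a4 at Mid (5>-5)).
a3: no other strategy beats it everywhere (a1 at High (5>-8); a2 at High (5>-2); a4 at Mid (0>-5)).
Nothing dominates a4: a1 at High (7>-8); a2 at High (7>-2); a3 at High (7>5).

none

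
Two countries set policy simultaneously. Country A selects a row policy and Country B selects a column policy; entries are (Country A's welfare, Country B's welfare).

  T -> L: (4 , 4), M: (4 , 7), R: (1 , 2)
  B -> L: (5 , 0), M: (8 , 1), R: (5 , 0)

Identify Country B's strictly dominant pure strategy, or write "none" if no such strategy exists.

M

M vs L: T: 7>4, B: 1>0.
M vs R: T: 7>2, B: 1>0.
M strictly beats every other strategy against every opponent action, so it is strictly dominant.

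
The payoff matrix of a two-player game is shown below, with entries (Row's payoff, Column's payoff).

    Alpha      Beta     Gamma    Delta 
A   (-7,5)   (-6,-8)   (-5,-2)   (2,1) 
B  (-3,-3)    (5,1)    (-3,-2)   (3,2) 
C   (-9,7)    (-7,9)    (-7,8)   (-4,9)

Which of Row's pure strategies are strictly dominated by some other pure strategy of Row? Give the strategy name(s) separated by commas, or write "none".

A is strictly dominated by B (Alpha: -3>-7, Beta: 5>-6, Gamma: -3>-5, Delta: 3>2).
B is not dominated — it holds its own against A at Alpha (-3>-7); C at Alpha (-3>-9).
C: dominated, since A does at least as well everywhere (Alpha: -7>-9, Beta: -6>-7, Gamma: -5>-7, Delta: 2>-4).

A, C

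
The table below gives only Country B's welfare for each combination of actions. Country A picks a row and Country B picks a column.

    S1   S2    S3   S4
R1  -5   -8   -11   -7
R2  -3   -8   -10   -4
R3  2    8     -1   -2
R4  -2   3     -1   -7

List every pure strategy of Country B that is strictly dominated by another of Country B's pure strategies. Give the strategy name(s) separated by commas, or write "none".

Nothing dominates S1: S2 at R1 (-5>-8); S3 at R1 (-5>-11); S4 at R1 (-5>-7).
S2 is not dominated — it holds its own against S1 at R3 (8>2); S3 at R1 (-8>-11); S4 at R3 (8>-2).
S3: dominated, since S2 does at least as well everywhere (R1: -8>-11, R2: -8>-10, R3: 8>-1, R4: 3>-1).
S4: dominated, since S1 does at least as well everywhere (R1: -5>-7, R2: -3>-4, R3: 2>-2, R4: -2>-7).

S3, S4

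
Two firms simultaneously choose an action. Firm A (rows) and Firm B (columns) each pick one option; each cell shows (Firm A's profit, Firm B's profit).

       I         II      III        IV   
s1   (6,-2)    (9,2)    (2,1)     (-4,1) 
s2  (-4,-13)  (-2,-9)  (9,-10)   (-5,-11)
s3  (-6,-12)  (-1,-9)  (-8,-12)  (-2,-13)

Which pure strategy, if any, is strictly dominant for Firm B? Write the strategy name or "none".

II vs I: s1: 2>-2, s2: -9>-13, s3: -9>-12.
II vs III: s1: 2>1, s2: -9>-10, s3: -9>-12.
II vs IV: s1: 2>1, s2: -9>-11, s3: -9>-13.
II strictly beats every other strategy against every opponent action, so it is strictly dominant.

II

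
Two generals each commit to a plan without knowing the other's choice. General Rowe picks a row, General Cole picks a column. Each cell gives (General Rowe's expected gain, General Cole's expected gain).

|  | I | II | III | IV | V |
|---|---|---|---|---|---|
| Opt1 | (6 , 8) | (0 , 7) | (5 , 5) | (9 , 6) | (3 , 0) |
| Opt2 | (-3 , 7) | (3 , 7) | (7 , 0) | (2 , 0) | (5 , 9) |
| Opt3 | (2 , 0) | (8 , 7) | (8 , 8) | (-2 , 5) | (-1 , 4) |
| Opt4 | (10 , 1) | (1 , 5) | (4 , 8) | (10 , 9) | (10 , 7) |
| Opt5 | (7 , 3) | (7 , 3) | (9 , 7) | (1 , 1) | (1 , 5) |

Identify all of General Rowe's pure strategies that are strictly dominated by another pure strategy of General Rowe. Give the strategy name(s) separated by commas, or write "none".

none

Opt1 is not dominated — it holds its own against Opt2 at I (6>-3); Opt3 at I (6>2); Opt4 at III (5>4); Opt5 at IV (9>1).
Opt2 is not dominated — it holds its own against Opt1 at II (3>0); Opt3 at IV (2>-2); Opt4 at II (3>1); Opt5 at IV (2>1).
Nothing dominates Opt3: Opt1 at II (8>0); Opt2 at I (2>-3); Opt4 at II (8>1); Opt5 at II (8>7).
Opt4 is not dominated — it holds its own against Opt1 at I (10>6); Opt2 at I (10>-3); Opt3 at I (10>2); Opt5 at I (10>7).
Opt5 is not dominated — it holds its own against Opt1 at I (7>6); Opt2 at I (7>-3); Opt3 at I (7>2); Opt4 at II (7>1).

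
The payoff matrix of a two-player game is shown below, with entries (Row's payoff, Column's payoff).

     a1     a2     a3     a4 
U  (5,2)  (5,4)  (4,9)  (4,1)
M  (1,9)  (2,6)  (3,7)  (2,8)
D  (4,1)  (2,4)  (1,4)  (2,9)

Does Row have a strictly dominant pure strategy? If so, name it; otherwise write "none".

U vs M: a1: 5>1, a2: 5>2, a3: 4>3, a4: 4>2.
U vs D: a1: 5>4, a2: 5>2, a3: 4>1, a4: 4>2.
U strictly beats every other strategy against every opponent action, so it is strictly dominant.

U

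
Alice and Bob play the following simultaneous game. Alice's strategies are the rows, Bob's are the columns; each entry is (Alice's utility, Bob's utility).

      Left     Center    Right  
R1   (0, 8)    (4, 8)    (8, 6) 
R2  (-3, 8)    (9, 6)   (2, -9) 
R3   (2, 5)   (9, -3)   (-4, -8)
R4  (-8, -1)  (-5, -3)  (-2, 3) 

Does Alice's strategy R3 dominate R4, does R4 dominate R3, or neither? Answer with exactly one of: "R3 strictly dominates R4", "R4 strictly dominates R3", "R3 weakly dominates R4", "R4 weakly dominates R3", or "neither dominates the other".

neither dominates the other

Compare R3 to R4 across each opponent action: Left: 2>-8, Center: 9>-5, Right: -4<-2.
R3 does better at Left, Center but worse at Right; neither strategy dominates the other.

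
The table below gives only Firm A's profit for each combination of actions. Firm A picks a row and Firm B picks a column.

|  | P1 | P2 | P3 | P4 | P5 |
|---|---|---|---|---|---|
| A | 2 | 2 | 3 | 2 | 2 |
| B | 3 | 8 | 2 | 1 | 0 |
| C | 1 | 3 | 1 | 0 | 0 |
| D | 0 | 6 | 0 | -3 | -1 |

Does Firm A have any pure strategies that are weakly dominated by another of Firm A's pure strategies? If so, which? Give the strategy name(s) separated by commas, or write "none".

Nothing dominates A: B at P3 (3>2); C at P1 (2>1); D at P1 (2>0).
B is not dominated — it holds its own against A at P1 (3>2); C at P1 (3>1); D at P1 (3>0).
C is weakly dominated by B (P1: 3>1, P2: 8>3, P3: 2>1, P4: 1>0, P5: 0=0).
D is weakly dominated by B (P1: 3>0, P2: 8>6, P3: 2>0, P4: 1>-3, P5: 0>-1).

C, D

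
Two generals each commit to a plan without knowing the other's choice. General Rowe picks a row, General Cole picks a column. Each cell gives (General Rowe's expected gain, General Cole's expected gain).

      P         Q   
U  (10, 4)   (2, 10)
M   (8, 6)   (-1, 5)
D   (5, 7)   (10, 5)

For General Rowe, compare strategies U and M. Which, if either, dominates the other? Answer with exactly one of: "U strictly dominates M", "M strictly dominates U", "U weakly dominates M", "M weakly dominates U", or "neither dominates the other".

Compare U to M across each choice by General Cole: P: 10>8, Q: 2>-1.
Every comparison favours U, so U strictly dominates M.

U strictly dominates M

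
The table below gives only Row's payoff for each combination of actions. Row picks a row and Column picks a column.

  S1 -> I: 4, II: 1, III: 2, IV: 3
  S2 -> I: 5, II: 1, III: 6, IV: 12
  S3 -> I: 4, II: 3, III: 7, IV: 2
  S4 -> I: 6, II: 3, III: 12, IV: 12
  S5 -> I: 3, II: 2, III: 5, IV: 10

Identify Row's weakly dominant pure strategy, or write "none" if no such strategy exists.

S4

S4 vs S1: I: 6>4, II: 3>1, III: 12>2, IV: 12>3.
S4 vs S2: I: 6>5, II: 3>1, III: 12>6, IV: 12=12.
S4 vs S3: I: 6>4, II: 3=3, III: 12>7, IV: 12>2.
S4 vs S5: I: 6>3, II: 3>2, III: 12>5, IV: 12>10.
S4 is at least as good as every other strategy against every opponent action, so it is weakly dominant.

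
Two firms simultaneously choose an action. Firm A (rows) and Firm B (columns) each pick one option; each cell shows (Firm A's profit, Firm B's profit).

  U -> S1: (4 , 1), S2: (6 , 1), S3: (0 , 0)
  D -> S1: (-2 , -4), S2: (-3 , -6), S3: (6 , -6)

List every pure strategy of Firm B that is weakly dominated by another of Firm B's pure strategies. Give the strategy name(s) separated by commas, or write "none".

S1: no other strategy beats it everywhere (S2 at D (-4>-6); S3 at U (1>0)).
S2 is weakly dominated by S1 (U: 1=1, D: -4>-6).
S3: dominated, since S1 does at least as well everywhere (U: 1>0, D: -4>-6).

S2, S3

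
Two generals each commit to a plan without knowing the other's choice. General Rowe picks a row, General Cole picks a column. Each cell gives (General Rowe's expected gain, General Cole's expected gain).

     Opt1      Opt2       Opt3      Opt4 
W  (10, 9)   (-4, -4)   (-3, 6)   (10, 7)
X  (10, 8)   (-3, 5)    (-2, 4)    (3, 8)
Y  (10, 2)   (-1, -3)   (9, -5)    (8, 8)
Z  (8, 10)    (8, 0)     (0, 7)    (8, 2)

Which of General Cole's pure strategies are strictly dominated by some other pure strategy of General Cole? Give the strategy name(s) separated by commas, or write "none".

Opt2, Opt3

Nothing dominates Opt1: Opt2 at W (9>-4); Opt3 at W (9>6); Opt4 at W (9>7).
Opt1 strictly dominates Opt2 — W: 9>-4, X: 8>5, Y: 2>-3, Z: 10>0.
Opt3 is strictly dominated by Opt1 (W: 9>6, X: 8>4, Y: 2>-5, Z: 10>7).
Opt4: no other strategy beats it everywhere (Opt1 at X (8=8); Opt2 at W (7>-4); Opt3 at W (7>6)).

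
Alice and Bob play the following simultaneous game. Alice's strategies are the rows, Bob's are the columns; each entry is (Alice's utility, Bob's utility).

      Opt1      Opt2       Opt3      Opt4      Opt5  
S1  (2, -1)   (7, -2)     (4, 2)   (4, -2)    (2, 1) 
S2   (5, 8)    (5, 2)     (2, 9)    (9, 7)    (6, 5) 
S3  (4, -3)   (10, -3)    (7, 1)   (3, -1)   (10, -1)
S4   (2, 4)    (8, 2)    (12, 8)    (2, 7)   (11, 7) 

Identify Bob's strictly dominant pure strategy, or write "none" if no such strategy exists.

Opt3

Opt3 vs Opt1: S1: 2>-1, S2: 9>8, S3: 1>-3, S4: 8>4.
Opt3 vs Opt2: S1: 2>-2, S2: 9>2, S3: 1>-3, S4: 8>2.
Opt3 vs Opt4: S1: 2>-2, S2: 9>7, S3: 1>-1, S4: 8>7.
Opt3 vs Opt5: S1: 2>1, S2: 9>5, S3: 1>-1, S4: 8>7.
Opt3 strictly beats every other strategy against every opponent action, so it is strictly dominant.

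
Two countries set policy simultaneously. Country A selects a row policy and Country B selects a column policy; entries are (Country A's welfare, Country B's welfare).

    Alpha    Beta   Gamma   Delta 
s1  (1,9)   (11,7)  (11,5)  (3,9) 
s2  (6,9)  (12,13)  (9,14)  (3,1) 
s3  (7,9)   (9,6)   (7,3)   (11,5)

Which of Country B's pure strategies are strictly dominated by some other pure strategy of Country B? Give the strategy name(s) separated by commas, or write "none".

none

Alpha: no other strategy beats it everywhere (Beta at s1 (9>7); Gamma at s1 (9>5); Delta at s1 (9=9)).
Nothing dominates Beta: Alpha at s2 (13>9); Gamma at s1 (7>5); Delta at s2 (13>1).
Gamma is not dominated — it holds its own against Alpha at s2 (14>9); Beta at s2 (14>13); Delta at s2 (14>1).
Delta: no other strategy beats it everywhere (Alpha at s1 (9=9); Beta at s1 (9>7); Gamma at s1 (9>5)).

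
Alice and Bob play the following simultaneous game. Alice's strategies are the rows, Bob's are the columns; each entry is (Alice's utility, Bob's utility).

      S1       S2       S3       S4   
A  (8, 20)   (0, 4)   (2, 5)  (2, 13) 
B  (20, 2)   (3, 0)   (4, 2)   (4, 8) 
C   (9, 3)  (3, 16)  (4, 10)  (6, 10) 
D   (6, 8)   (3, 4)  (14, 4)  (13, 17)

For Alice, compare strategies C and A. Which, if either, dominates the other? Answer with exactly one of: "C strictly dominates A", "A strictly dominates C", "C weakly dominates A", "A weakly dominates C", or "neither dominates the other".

C's payoffs vs A's, by Bob's action — S1: 9>8, S2: 3>0, S3: 4>2, S4: 6>2.
C gives a strictly higher payoff against every action of Bob, so C strictly dominates A.

C strictly dominates A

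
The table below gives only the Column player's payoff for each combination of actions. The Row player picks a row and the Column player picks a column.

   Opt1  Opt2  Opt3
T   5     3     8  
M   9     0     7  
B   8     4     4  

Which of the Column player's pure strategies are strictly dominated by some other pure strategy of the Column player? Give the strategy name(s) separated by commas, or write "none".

Opt2

Opt1: no other strategy beats it everywhere (Opt2 at T (5>3); Opt3 at M (9>7)).
Opt1 strictly dominates Opt2 — T: 5>3, M: 9>0, B: 8>4.
Opt3 is not dominated — it holds its own against Opt1 at T (8>5); Opt2 at T (8>3).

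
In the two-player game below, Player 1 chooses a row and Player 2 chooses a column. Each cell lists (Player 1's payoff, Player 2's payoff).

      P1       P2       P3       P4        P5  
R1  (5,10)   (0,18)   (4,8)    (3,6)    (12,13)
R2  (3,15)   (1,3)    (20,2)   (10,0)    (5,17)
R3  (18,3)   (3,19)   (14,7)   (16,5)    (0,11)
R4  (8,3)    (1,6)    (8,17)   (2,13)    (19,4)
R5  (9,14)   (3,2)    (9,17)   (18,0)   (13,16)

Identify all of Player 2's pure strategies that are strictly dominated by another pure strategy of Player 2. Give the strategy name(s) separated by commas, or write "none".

P1 is strictly dominated by P5 (R1: 13>10, R2: 17>15, R3: 11>3, R4: 4>3, R5: 16>14).
Nothing dominates P2: P1 at R1 (18>10); P3 at R1 (18>8); P4 at R1 (18>6); P5 at R1 (18>13).
P3 is not dominated — it holds its own against P1 at R3 (7>3); P2 at R4 (17>6); P4 at R1 (8>6); P5 at R4 (17>4).
P4: dominated, since P3 does at least as well everywhere (R1: 8>6, R2: 2>0, R3: 7>5, R4: 17>13, R5: 17>0).
P5 is not dominated — it holds its own against P1 at R1 (13>10); P2 at R2 (17>3); P3 at R1 (13>8); P4 at R1 (13>6).

P1, P4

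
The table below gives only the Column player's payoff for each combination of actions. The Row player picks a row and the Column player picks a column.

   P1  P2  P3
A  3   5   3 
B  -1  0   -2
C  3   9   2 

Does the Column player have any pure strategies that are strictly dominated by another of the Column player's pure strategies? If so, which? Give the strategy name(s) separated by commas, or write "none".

P1, P3

P2 strictly dominates P1 — A: 5>3, B: 0>-1, C: 9>3.
Nothing dominates P2: P1 at A (5>3); P3 at A (5>3).
P3: dominated, since P2 does at least as well everywhere (A: 5>3, B: 0>-2, C: 9>2).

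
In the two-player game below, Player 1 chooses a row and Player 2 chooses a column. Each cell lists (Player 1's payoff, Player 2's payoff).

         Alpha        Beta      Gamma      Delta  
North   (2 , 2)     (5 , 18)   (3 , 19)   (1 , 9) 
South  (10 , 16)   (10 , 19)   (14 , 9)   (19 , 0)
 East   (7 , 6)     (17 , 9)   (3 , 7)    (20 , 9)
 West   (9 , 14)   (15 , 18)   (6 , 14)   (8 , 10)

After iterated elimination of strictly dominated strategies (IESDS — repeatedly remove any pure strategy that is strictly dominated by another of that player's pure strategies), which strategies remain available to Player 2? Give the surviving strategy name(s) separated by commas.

Player 1's strategy North is strictly dominated by South (Alpha: 10>2, Beta: 10>5, Gamma: 14>3, Delta: 19>1) and is removed.
For Player 2, Beta strictly dominates Alpha on the remaining rows (South: 19>16, East: 9>6, West: 18>14); eliminate Alpha.
For Player 2, Beta strictly dominates Gamma on the remaining rows (South: 19>9, East: 9>7, West: 18>14); eliminate Gamma.
Player 1's strategy South is strictly dominated by East (Beta: 17>10, Delta: 20>19) and is removed.
Row West is eliminated: East beats it against every remaining column (Beta: 17>15, Delta: 20>8).
Among the remaining strategies, none is strictly dominated by another pure strategy of the same player, so the elimination stops.
Surviving strategies — Player 1: {East}; Player 2: {Beta, Delta}.

Beta, Delta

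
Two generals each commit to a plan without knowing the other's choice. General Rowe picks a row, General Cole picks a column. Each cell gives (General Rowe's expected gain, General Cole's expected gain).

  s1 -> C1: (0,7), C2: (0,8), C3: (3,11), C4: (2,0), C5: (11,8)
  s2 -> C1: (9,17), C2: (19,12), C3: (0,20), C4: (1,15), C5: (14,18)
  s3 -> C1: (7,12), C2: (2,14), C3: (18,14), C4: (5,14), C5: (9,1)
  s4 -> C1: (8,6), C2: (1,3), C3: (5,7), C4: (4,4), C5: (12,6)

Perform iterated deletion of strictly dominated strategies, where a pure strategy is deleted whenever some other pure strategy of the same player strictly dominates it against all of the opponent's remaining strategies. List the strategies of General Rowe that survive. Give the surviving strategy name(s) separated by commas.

s2, s3

Row s1 is eliminated: s4 beats it against every remaining column (C1: 8>0, C2: 1>0, C3: 5>3, C4: 4>2, C5: 12>11).
Column C1 is eliminated: C3 beats it against every remaining row (s2: 20>17, s3: 14>12, s4: 7>6).
General Cole's strategy C5 is strictly dominated by C3 (s2: 20>18, s3: 14>1, s4: 7>6) and is removed.
For General Rowe, s3 strictly dominates s4 on the remaining columns (C2: 2>1, C3: 18>5, C4: 5>4); eliminate s4.
Among the remaining strategies, none is strictly dominated by another pure strategy of the same player, so the elimination stops.
Surviving strategies — General Rowe: {s2, s3}; General Cole: {C2, C3, C4}.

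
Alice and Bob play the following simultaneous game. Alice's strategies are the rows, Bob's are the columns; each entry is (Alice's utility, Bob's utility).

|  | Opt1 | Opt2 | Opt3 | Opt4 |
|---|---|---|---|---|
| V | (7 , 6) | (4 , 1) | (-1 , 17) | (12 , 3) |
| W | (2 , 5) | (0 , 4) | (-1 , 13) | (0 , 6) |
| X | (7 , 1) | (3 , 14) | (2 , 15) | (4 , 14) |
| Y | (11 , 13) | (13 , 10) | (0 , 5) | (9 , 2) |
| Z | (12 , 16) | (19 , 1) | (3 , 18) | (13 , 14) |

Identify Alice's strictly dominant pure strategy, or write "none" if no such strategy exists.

Z vs V: Opt1: 12>7, Opt2: 19>4, Opt3: 3>-1, Opt4: 13>12.
Z vs W: Opt1: 12>2, Opt2: 19>0, Opt3: 3>-1, Opt4: 13>0.
Z vs X: Opt1: 12>7, Opt2: 19>3, Opt3: 3>2, Opt4: 13>4.
Z vs Y: Opt1: 12>11, Opt2: 19>13, Opt3: 3>0, Opt4: 13>9.
Z strictly beats every other strategy against every opponent action, so it is strictly dominant.

Z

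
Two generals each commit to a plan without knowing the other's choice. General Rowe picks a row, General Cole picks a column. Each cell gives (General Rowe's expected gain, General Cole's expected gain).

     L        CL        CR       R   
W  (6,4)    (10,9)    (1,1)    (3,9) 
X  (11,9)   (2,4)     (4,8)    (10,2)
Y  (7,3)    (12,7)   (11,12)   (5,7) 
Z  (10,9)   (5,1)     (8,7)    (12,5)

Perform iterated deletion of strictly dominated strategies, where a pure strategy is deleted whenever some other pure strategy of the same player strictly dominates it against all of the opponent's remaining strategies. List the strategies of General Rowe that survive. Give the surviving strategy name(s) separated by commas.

General Rowe's strategy W is strictly dominated by Y (L: 7>6, CL: 12>10, CR: 11>1, R: 5>3) and is removed.
For General Cole, CR strictly dominates CL on the remaining rows (X: 8>4, Y: 12>7, Z: 7>1); eliminate CL.
General Cole's strategy R is strictly dominated by CR (X: 8>2, Y: 12>7, Z: 7>5) and is removed.
Among the remaining strategies, none is strictly dominated by another pure strategy of the same player, so the elimination stops.
Surviving strategies — General Rowe: {X, Y, Z}; General Cole: {L, CR}.

X, Y, Z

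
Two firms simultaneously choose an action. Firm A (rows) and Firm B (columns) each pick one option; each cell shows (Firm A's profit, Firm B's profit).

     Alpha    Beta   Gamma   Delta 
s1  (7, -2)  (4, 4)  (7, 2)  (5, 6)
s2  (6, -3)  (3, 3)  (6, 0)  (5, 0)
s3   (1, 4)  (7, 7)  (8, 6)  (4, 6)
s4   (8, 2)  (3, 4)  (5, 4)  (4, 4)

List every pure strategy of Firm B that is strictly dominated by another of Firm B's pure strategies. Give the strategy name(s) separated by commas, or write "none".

Alpha

Alpha: dominated, since Beta does at least as well everywhere (s1: 4>-2, s2: 3>-3, s3: 7>4, s4: 4>2).
Beta is not dominated — it holds its own against Alpha at s1 (4>-2); Gamma at s1 (4>2); Delta at s2 (3>0).
Nothing dominates Gamma: Alpha at s1 (2>-2); Beta at s4 (4=4); Delta at s2 (0=0).
Delta: no other strategy beats it everywhere (Alpha at s1 (6>-2); Beta at s1 (6>4); Gamma at s1 (6>2)).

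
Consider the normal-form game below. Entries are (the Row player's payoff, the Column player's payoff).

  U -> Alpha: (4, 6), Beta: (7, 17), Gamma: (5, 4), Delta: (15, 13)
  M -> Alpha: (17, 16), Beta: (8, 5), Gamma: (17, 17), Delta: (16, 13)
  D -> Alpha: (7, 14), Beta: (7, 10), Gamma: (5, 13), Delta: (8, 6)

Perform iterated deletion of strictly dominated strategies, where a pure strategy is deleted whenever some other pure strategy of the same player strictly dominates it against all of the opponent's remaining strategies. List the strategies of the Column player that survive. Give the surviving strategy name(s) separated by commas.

Gamma

Row U is eliminated: M beats it against every remaining column (Alpha: 17>4, Beta: 8>7, Gamma: 17>5, Delta: 16>15).
For the Row player, M strictly dominates D on the remaining columns (Alpha: 17>7, Beta: 8>7, Gamma: 17>5, Delta: 16>8); eliminate D.
The Column player's strategy Alpha is strictly dominated by Gamma (M: 17>16) and is removed.
The Column player's strategy Beta is strictly dominated by Gamma (M: 17>5) and is removed.
For the Column player, Gamma strictly dominates Delta on the remaining rows (M: 17>13); eliminate Delta.
Among the remaining strategies, none is strictly dominated by another pure strategy of the same player, so the elimination stops.
Surviving strategies — the Row player: {M}; the Column player: {Gamma}.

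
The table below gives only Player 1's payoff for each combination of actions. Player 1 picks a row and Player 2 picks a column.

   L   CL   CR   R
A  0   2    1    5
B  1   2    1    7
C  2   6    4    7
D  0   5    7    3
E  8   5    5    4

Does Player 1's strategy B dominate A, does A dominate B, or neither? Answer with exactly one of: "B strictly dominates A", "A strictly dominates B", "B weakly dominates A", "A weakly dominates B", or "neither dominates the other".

Compare B to A across each opponent action: L: 1>0, CL: 2=2, CR: 1=1, R: 7>5.
B is at least as good everywhere and strictly better somewhere (tied only at CL, CR), so B weakly but not strictly dominates A.

B weakly dominates A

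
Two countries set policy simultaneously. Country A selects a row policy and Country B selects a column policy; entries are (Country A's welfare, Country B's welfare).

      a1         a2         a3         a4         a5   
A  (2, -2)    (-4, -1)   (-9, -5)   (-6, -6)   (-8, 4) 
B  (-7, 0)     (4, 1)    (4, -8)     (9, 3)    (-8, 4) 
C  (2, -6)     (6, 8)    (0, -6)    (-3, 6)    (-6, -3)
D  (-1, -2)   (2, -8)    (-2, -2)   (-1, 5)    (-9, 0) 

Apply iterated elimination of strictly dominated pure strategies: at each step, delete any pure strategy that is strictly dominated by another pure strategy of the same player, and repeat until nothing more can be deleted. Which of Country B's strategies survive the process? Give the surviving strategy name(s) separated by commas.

Column a1 is eliminated: a5 beats it against every remaining row (A: 4>-2, B: 4>0, C: -3>-6, D: 0>-2).
Row A is eliminated: C beats it against every remaining column (a2: 6>-4, a3: 0>-9, a4: -3>-6, a5: -6>-8).
Row D is eliminated: B beats it against every remaining column (a2: 4>2, a3: 4>-2, a4: 9>-1, a5: -8>-9).
For Country B, a2 strictly dominates a3 on the remaining rows (B: 1>-8, C: 8>-6); eliminate a3.
Among the remaining strategies, none is strictly dominated by another pure strategy of the same player, so the elimination stops.
Surviving strategies — Country A: {B, C}; Country B: {a2, a4, a5}.

a2, a4, a5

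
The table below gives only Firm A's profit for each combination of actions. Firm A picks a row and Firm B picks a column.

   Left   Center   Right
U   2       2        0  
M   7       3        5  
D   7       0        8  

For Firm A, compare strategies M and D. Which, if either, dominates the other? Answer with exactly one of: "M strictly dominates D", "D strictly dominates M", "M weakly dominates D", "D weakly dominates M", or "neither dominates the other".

M's payoffs vs D's, by Firm B's action — Left: 7=7, Center: 3>0, Right: 5<8.
M does better at Center but worse at Right; neither strategy dominates the other.

neither dominates the other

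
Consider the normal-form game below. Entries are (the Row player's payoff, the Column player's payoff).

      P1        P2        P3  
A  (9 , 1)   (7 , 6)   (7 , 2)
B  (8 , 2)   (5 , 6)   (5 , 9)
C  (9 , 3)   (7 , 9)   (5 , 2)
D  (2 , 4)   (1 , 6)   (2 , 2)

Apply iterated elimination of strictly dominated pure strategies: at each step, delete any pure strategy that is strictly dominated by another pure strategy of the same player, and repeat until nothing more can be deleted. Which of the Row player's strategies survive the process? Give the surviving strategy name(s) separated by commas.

A, C

Row B is eliminated: A beats it against every remaining column (P1: 9>8, P2: 7>5, P3: 7>5).
Row D is eliminated: A beats it against every remaining column (P1: 9>2, P2: 7>1, P3: 7>2).
The Column player's strategy P1 is strictly dominated by P2 (A: 6>1, C: 9>3) and is removed.
The Column player's strategy P3 is strictly dominated by P2 (A: 6>2, C: 9>2) and is removed.
Among the remaining strategies, none is strictly dominated by another pure strategy of the same player, so the elimination stops.
Surviving strategies — the Row player: {A, C}; the Column player: {P2}.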